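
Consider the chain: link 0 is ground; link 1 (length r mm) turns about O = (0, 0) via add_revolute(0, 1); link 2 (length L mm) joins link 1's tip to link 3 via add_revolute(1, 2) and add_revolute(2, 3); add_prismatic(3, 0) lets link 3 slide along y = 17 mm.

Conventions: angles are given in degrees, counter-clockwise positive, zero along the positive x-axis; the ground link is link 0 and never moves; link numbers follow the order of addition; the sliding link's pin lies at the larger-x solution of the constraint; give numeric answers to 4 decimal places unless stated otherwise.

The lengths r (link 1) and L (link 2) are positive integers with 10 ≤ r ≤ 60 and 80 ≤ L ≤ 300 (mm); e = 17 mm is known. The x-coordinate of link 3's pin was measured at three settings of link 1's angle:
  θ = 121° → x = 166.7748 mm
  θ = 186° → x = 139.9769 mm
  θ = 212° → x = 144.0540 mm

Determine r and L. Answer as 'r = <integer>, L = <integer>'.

constraint per measurement: (x − r cos θ)² + (r sin θ − e)² = L²
subtracting the θ₁ and θ₂ equations cancels the r² and L² terms:
r = (x₁² − x₂²) / (2[(x₁cos θ₁ + e sin θ₁) − (x₂cos θ₂ + e sin θ₂)]) = 59.0000 → r = 59
L² = (x₁ − r cos θ₁)² + (r sin θ₁ − e)² = 40000.0102 → L = 200.0000 → L = 200
check at θ₃=212°: x = 144.0540 (printed 144.0540) ✓

r = 59, L = 200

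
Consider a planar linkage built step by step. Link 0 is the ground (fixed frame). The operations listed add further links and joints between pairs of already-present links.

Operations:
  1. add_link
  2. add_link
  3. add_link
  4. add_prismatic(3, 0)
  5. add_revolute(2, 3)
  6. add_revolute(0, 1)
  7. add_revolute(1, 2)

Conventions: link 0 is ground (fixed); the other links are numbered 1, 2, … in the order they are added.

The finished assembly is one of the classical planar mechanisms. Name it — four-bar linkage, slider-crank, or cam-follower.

links: 4 (incl. ground); joints: 3 revolute, 1 prismatic, 0 higher (cam) pair, forming one closed loop
4 links, 3 revolutes + 1 prismatic in one loop → slider-crank

slider-crank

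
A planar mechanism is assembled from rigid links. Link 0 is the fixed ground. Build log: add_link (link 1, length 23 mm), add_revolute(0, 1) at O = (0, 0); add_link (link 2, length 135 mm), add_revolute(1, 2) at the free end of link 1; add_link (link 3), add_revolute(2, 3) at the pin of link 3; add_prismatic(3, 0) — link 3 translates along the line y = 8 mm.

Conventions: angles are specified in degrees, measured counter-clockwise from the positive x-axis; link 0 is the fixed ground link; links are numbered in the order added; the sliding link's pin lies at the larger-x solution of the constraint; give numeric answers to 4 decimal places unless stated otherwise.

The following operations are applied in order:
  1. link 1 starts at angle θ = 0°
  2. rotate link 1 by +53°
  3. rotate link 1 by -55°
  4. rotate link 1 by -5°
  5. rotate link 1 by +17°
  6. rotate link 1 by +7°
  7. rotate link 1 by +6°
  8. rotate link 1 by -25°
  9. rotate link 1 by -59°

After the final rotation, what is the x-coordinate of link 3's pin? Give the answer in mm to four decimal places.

geometry: r = 23 mm, L = 135 mm, e = 8 mm; θ starts at 0°
rotate link 1 by +53°: θ ← 0° +53° = 53°
rotate link 1 by -55°: θ ← 53° -55° = -2°
rotate link 1 by -5°: θ ← -2° -5° = -7°
rotate link 1 by +17°: θ ← -7° +17° = 10°
rotate link 1 by +7°: θ ← 10° +7° = 17°
rotate link 1 by +6°: θ ← 17° +6° = 23°
rotate link 1 by -25°: θ ← 23° -25° = -2°
rotate link 1 by -59°: θ ← -2° -59° = -61°
crank pin P = (r cos θ, r sin θ) = (11.150621, -20.116253)
h = r sin θ − e = -20.116253 − 8 = -28.116253
x = r cos θ + √(L² − h²) = 11.150621 + 132.039677 = 143.190298

143.1903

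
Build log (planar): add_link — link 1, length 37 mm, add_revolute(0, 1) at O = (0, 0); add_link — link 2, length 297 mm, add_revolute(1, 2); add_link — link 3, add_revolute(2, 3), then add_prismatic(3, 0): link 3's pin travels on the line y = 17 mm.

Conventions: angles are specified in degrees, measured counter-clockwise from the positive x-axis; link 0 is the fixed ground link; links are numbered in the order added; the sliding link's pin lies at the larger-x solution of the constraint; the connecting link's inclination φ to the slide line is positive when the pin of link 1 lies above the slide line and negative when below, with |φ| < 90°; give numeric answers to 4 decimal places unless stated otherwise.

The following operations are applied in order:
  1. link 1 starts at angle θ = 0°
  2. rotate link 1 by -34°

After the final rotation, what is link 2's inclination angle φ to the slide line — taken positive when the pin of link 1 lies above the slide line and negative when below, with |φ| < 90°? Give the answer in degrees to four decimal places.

geometry: r = 37 mm, L = 297 mm, e = 17 mm; θ starts at 0°
rotate link 1 by -34°: θ ← 0° -34° = -34°
h = r sin θ − e = -20.690137 − 17 = -37.690137
sin φ = h / L = -37.690137 / 297 = -0.12690282
φ = arcsin(-0.12690282) = -7.290655°

-7.2907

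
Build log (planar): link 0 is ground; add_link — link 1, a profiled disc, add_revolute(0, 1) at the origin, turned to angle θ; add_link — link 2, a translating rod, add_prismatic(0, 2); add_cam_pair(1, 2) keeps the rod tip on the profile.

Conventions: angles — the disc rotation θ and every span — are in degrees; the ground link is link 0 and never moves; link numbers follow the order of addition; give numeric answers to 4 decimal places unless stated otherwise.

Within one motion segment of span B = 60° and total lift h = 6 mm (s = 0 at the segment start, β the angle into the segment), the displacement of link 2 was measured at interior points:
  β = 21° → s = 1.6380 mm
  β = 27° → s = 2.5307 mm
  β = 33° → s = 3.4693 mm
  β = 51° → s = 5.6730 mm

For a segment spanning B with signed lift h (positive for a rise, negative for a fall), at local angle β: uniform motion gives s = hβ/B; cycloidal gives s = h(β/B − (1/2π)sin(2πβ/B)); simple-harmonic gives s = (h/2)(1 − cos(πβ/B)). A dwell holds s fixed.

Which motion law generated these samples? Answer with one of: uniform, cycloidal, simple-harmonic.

candidates at β/B = r: uniform s = h·r (linear in β); cycloidal s = h·(r − sin(2πr)/(2π)); simple-harmonic s = (h/2)(1 − cos(πr))
β=21°: printed 1.6380 | uniform 2.1000, cycloidal 1.3274, simple-harmonic 1.6380
β=27°: printed 2.5307 | uniform 2.7000, cycloidal 2.4049, simple-harmonic 2.5307
β=33°: printed 3.4693 | uniform 3.3000, cycloidal 3.5951, simple-harmonic 3.4693
β=51°: printed 5.6730 | uniform 5.1000, cycloidal 5.8726, simple-harmonic 5.6730
only one law matches every sample → simple-harmonic

simple-harmonic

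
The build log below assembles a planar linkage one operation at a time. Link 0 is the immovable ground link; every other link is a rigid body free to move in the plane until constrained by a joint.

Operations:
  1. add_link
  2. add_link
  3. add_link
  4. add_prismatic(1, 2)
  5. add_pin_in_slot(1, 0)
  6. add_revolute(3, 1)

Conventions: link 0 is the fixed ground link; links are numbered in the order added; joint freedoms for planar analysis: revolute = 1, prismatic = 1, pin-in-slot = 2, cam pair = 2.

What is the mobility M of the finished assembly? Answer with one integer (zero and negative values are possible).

link 0 = ground. State L|J1|J2 = 1|0|0
+link1  2|0|0
+link2  3|0|0
+link3  4|0|0
P(1,2) f=1→J1  4|1|0
PS(1,0) f=2→J2  4|1|1
R(3,1) f=1→J1  4|2|1
M = 3(4−1)−2·2−1 = 9−4−1 = 4

M = 4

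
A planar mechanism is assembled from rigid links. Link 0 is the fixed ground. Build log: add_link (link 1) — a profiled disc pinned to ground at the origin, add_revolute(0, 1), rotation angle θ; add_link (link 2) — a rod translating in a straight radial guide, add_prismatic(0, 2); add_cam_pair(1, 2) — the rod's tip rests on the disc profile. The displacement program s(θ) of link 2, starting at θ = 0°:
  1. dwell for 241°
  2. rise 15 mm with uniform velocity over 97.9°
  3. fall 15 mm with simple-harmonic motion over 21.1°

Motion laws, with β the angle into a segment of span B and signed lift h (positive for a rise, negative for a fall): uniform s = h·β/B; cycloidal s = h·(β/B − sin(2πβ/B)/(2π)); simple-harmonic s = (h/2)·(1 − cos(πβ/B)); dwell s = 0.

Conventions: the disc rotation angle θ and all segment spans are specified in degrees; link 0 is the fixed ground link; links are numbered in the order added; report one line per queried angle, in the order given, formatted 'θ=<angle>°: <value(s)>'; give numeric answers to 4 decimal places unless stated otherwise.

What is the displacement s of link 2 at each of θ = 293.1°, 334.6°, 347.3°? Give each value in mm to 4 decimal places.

seg 1 [0°–241°] dwell: s stays 0.0000
seg 2 [241°–338.9°] uniform, h=15: θ=293.1° here. β=52.1, B=97.9. 15·52.1/97.9 = 7.9826 → s = 7.9826
seg 2 [241°–338.9°] uniform, h=15: θ=334.6° here. β=93.6, B=97.9. 15·93.6/97.9 = 14.3412 → s = 14.3412
seg 2 [241°–338.9°] uniform, h=15: full span → s += 15 → s = 15.0000
seg 3 [338.9°–360°] simple-harmonic, h=-15: θ=347.3° here. β=8.4, B=21.1. -15/2·(1 − cos(π·0.3981)) = -5.1399 → s = 9.8601

θ=293.1°: 7.9826
θ=334.6°: 14.3412
θ=347.3°: 9.8601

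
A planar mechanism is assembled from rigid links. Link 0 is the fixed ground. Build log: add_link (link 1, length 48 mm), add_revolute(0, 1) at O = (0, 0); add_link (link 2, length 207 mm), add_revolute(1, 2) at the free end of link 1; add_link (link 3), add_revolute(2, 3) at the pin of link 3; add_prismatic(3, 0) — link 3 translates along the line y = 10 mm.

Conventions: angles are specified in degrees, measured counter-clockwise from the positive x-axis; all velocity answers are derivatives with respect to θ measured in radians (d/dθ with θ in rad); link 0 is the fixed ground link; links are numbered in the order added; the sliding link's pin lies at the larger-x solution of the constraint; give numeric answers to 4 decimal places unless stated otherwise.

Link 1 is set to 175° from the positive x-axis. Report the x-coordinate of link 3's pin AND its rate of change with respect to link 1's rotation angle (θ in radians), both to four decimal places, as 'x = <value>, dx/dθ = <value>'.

geometry: r = 48 mm, L = 207 mm, e = 10 mm
crank pin P = (r cos θ, r sin θ) = (-47.817346, 4.183476)
h = r sin θ − e = 4.183476 − 10 = -5.816524
x = r cos θ + √(L² − h²) = -47.817346 + 206.918264 = 159.100919
dx/dθ = −r sin θ − h·r cos θ/√(L² − h²) (θ in radians; h = -5.816524) = -5.527633

x = 159.1009, dx/dθ = -5.5276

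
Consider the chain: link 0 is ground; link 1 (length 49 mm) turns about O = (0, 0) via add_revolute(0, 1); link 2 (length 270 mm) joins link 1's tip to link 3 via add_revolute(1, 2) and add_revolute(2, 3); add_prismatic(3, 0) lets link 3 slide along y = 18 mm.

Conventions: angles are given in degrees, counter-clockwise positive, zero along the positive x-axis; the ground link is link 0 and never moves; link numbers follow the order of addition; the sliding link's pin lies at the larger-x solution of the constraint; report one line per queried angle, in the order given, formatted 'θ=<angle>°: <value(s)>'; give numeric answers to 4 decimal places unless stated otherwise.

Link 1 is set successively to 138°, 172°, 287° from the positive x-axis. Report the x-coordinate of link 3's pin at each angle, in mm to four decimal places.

geometry: r = 49 mm, L = 270 mm, e = 18 mm
θ=138°: crank pin P = (r cos θ, r sin θ) = (-36.414096, 32.787400)
θ=138°: h = r sin θ − e = 32.787400 − 18 = 14.787400
θ=138°: x = r cos θ + √(L² − h²) = -36.414096 + 269.594757 = 233.180660
θ=172°: crank pin P = (r cos θ, r sin θ) = (-48.523135, 6.819482)
θ=172°: h = r sin θ − e = 6.819482 − 18 = -11.180518
θ=172°: x = r cos θ + √(L² − h²) = -48.523135 + 269.768412 = 221.245276
θ=287°: crank pin P = (r cos θ, r sin θ) = (14.326214, -46.858933)
θ=287°: h = r sin θ − e = -46.858933 − 18 = -64.858933
θ=287°: x = r cos θ + √(L² − h²) = 14.326214 + 262.094103 = 276.420316

θ=138°: 233.1807
θ=172°: 221.2453
θ=287°: 276.4203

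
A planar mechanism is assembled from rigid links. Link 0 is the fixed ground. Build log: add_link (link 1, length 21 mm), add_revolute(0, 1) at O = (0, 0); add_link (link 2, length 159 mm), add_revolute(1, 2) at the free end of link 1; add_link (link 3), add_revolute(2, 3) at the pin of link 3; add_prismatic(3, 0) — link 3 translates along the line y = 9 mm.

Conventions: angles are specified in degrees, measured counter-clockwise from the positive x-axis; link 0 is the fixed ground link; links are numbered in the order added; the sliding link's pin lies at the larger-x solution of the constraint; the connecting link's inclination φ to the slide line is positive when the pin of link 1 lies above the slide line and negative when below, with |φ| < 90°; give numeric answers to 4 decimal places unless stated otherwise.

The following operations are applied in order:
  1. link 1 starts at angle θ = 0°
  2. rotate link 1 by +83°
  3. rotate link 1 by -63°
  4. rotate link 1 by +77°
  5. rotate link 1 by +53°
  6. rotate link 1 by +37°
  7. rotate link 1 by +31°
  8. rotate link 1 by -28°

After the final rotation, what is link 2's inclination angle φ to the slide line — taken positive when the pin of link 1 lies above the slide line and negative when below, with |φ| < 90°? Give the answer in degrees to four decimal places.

geometry: r = 21 mm, L = 159 mm, e = 9 mm; θ starts at 0°
rotate link 1 by +83°: θ ← 0° +83° = 83°
rotate link 1 by -63°: θ ← 83° -63° = 20°
rotate link 1 by +77°: θ ← 20° +77° = 97°
rotate link 1 by +53°: θ ← 97° +53° = 150°
rotate link 1 by +37°: θ ← 150° +37° = 187°
rotate link 1 by +31°: θ ← 187° +31° = 218°
rotate link 1 by -28°: θ ← 218° -28° = 190°
h = r sin θ − e = -3.646612 − 9 = -12.646612
sin φ = h / L = -12.646612 / 159 = -0.07953844
φ = arcsin(-0.07953844) = -4.562036°

-4.5620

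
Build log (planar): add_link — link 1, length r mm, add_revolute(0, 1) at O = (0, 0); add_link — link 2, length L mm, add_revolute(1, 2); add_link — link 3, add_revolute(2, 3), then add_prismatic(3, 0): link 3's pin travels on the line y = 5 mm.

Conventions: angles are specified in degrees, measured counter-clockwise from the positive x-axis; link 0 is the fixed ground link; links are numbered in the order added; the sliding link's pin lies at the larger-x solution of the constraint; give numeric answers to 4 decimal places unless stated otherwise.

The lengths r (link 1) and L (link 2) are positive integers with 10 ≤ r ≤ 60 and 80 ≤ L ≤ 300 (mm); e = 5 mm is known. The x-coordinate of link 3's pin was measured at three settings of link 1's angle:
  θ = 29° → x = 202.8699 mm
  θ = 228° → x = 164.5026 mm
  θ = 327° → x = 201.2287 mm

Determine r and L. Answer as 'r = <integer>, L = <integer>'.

constraint per measurement: (x − r cos θ)² + (r sin θ − e)² = L²
subtracting the θ₁ and θ₂ equations cancels the r² and L² terms:
r = (x₁² − x₂²) / (2[(x₁cos θ₁ + e sin θ₁) − (x₂cos θ₂ + e sin θ₂)]) = 24.0000 → r = 24
L² = (x₁ − r cos θ₁)² + (r sin θ₁ − e)² = 33124.0094 → L = 182.0000 → L = 182
check at θ₃=327°: x = 201.2287 (printed 201.2287) ✓

r = 24, L = 182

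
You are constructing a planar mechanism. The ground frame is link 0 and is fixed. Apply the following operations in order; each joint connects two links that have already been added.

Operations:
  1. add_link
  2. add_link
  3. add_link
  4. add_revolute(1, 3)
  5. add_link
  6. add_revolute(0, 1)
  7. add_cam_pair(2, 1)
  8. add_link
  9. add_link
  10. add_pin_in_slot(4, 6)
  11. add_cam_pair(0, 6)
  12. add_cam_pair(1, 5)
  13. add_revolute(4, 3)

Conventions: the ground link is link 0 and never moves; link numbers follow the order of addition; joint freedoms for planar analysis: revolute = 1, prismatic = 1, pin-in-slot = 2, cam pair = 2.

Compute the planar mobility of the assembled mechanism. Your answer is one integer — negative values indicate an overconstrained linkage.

(L,J1,J2)=(1,0,0); link0 fixed
link1: (2,0,0)
link2: (3,0,0)
link3: (4,0,0)
R 1-3 [J1]: (4,1,0)
link4: (5,1,0)
R 0-1 [J1]: (5,2,0)
C 2-1 [J2]: (5,2,1)
link5: (6,2,1)
link6: (7,2,1)
PS 4-6 [J2]: (7,2,2)
C 0-6 [J2]: (7,2,3)
C 1-5 [J2]: (7,2,4)
R 4-3 [J1]: (7,3,4)
Grübler: 3·6 − 2·3 − 4 = 8

M = 8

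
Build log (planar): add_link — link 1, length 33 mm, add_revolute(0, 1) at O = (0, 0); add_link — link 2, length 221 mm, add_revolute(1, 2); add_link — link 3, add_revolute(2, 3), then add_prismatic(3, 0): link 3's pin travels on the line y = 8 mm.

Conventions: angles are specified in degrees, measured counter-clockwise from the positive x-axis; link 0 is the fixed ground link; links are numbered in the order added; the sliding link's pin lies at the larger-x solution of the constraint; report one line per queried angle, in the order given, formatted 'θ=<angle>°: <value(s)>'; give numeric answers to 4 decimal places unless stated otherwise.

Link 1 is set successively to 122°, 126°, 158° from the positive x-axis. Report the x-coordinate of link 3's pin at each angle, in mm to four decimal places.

geometry: r = 33 mm, L = 221 mm, e = 8 mm
θ=122°: crank pin P = (r cos θ, r sin θ) = (-17.487336, 27.985587)
θ=122°: h = r sin θ − e = 27.985587 − 8 = 19.985587
θ=122°: x = r cos θ + √(L² − h²) = -17.487336 + 220.094471 = 202.607136
θ=126°: crank pin P = (r cos θ, r sin θ) = (-19.396913, 26.697561)
θ=126°: h = r sin θ − e = 26.697561 − 8 = 18.697561
θ=126°: x = r cos θ + √(L² − h²) = -19.396913 + 220.207632 = 200.810719
θ=158°: crank pin P = (r cos θ, r sin θ) = (-30.597067, 12.362018)
θ=158°: h = r sin θ − e = 12.362018 − 8 = 4.362018
θ=158°: x = r cos θ + √(L² − h²) = -30.597067 + 220.956948 = 190.359881

θ=122°: 202.6071
θ=126°: 200.8107
θ=158°: 190.3599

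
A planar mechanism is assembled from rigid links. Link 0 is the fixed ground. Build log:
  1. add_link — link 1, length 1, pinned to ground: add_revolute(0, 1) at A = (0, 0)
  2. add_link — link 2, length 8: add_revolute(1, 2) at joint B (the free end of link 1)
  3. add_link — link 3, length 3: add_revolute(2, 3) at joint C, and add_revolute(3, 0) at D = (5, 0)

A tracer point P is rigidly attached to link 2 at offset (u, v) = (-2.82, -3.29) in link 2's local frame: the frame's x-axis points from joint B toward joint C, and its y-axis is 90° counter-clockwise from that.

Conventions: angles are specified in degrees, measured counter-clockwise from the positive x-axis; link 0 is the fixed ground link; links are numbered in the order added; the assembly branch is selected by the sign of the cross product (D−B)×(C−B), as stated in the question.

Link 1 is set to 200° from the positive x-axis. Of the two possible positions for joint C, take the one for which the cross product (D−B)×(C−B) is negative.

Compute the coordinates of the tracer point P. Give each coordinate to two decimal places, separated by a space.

A=(0,0), D=(5.00,0)
B = A + 1.00·(cos200°, sin200°) = (-0.9397, -0.3420)
|BD| = 5.9495
circle(B,8.00) ∩ circle(D,3.00): a=7.5970, h=2.5072
  candidates: C₊=(6.5006,2.5977) cross=14.917; C₋=(6.7889,-2.4083) cross=-14.917
  branch - wants cross < 0 → take C=(6.7889,-2.4083) (cross=-14.917)
ex = (C−B)/|BC| = (0.9661,-0.2583); ey = (0.2583,0.9661)
P = B + -2.82·ex + -3.29·ey = (-4.5138,-2.7920)

-4.51 -2.79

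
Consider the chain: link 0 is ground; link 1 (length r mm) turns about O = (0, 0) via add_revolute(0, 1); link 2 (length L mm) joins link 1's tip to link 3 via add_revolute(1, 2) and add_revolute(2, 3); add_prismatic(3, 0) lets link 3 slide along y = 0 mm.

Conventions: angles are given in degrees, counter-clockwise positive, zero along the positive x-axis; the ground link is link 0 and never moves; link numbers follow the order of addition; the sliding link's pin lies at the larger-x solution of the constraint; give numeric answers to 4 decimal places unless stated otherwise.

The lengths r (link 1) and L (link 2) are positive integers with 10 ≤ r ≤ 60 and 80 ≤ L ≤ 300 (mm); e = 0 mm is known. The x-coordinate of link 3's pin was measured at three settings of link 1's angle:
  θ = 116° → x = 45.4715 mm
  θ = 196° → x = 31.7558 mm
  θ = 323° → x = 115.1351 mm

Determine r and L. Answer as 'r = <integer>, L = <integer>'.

constraint per measurement: (x − r cos θ)² + (r sin θ − e)² = L²
subtracting the θ₁ and θ₂ equations cancels the r² and L² terms:
r = (x₁² − x₂²) / (2[(x₁cos θ₁ + e sin θ₁) − (x₂cos θ₂ + e sin θ₂)]) = 50.0001 → r = 50
L² = (x₁ − r cos θ₁)² + (r sin θ₁ − e)² = 6560.9967 → L = 81.0000 → L = 81
check at θ₃=323°: x = 115.1351 (printed 115.1351) ✓

r = 50, L = 81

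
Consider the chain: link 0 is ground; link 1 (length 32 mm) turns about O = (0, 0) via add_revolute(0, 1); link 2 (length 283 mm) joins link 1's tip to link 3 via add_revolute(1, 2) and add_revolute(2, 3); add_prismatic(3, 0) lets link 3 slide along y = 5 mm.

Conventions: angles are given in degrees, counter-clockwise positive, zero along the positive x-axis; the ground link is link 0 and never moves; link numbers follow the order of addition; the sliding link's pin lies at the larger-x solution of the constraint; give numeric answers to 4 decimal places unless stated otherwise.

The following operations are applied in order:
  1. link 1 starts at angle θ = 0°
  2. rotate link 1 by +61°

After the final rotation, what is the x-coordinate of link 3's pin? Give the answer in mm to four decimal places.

geometry: r = 32 mm, L = 283 mm, e = 5 mm; θ starts at 0°
rotate link 1 by +61°: θ ← 0° +61° = 61°
crank pin P = (r cos θ, r sin θ) = (15.513908, 27.987831)
h = r sin θ − e = 27.987831 − 5 = 22.987831
x = r cos θ + √(L² − h²) = 15.513908 + 282.064815 = 297.578722

297.5787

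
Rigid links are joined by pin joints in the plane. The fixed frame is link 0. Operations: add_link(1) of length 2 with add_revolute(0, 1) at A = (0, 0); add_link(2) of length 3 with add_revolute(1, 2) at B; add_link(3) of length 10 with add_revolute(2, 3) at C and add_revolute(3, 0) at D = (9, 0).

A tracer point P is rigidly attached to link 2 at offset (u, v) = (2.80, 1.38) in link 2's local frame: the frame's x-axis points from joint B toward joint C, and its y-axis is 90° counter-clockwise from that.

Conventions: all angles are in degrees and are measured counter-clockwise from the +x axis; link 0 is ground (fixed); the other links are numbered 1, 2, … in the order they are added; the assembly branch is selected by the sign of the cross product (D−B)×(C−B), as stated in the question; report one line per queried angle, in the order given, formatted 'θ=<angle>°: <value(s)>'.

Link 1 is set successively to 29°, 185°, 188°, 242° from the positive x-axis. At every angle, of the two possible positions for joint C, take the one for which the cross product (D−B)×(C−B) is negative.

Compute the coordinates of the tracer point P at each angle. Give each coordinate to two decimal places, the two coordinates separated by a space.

A=(0,0), D=(9.00,0)
θ=29°: B = A + 2.00·(cos29°, sin29°) = (1.7492, 0.9696)
θ=29°: |BD| = 7.3153
θ=29°: circle(B,3.00) ∩ circle(D,10.00): a=-2.5622, h=1.5605
θ=29°:   candidates: C₊=(-0.5835,2.8560) cross=11.416; C₋=(-0.9972,-0.2375) cross=-11.416
θ=29°:   branch - wants cross < 0 → take C=(-0.9972,-0.2375) (cross=-11.416)
θ=29°: ex = (C−B)/|BC| = (-0.9155,-0.4024); ey = (0.4024,-0.9155)
θ=29°: P = B + 2.80·ex + 1.38·ey = (-0.2588,-1.4204)
θ=185°: B = A + 2.00·(cos185°, sin185°) = (-1.9924, -0.1743)
θ=185°: |BD| = 10.9938
θ=185°: circle(B,3.00) ∩ circle(D,10.00): a=1.3582, h=2.6749
θ=185°:   candidates: C₊=(-0.6768,2.5218) cross=29.408; C₋=(-0.5920,-2.8274) cross=-29.408
θ=185°:   branch - wants cross < 0 → take C=(-0.5920,-2.8274) (cross=-29.408)
θ=185°: ex = (C−B)/|BC| = (0.4668,-0.8844); ey = (0.8844,0.4668)
θ=185°: P = B + 2.80·ex + 1.38·ey = (0.5351,-2.0063)
θ=188°: B = A + 2.00·(cos188°, sin188°) = (-1.9805, -0.2783)
θ=188°: |BD| = 10.9841
θ=188°: circle(B,3.00) ∩ circle(D,10.00): a=1.3497, h=2.6793
θ=188°:   candidates: C₊=(-0.6992,2.4342) cross=29.429; C₋=(-0.5634,-2.9225) cross=-29.429
θ=188°:   branch - wants cross < 0 → take C=(-0.5634,-2.9225) (cross=-29.429)
θ=188°: ex = (C−B)/|BC| = (0.4724,-0.8814); ey = (0.8814,0.4724)
θ=188°: P = B + 2.80·ex + 1.38·ey = (0.5584,-2.0944)
θ=242°: B = A + 2.00·(cos242°, sin242°) = (-0.9389, -1.7659)
θ=242°: |BD| = 10.0946
θ=242°: circle(B,3.00) ∩ circle(D,10.00): a=0.5399, h=2.9510
θ=242°:   candidates: C₊=(-0.9236,1.2341) cross=29.789; C₋=(0.1089,-4.5769) cross=-29.789
θ=242°:   branch - wants cross < 0 → take C=(0.1089,-4.5769) (cross=-29.789)
θ=242°: ex = (C−B)/|BC| = (0.3493,-0.9370); ey = (0.9370,0.3493)
θ=242°: P = B + 2.80·ex + 1.38·ey = (1.3321,-3.9075)

θ=29°: -0.26 -1.42
θ=185°: 0.54 -2.01
θ=188°: 0.56 -2.09
θ=242°: 1.33 -3.91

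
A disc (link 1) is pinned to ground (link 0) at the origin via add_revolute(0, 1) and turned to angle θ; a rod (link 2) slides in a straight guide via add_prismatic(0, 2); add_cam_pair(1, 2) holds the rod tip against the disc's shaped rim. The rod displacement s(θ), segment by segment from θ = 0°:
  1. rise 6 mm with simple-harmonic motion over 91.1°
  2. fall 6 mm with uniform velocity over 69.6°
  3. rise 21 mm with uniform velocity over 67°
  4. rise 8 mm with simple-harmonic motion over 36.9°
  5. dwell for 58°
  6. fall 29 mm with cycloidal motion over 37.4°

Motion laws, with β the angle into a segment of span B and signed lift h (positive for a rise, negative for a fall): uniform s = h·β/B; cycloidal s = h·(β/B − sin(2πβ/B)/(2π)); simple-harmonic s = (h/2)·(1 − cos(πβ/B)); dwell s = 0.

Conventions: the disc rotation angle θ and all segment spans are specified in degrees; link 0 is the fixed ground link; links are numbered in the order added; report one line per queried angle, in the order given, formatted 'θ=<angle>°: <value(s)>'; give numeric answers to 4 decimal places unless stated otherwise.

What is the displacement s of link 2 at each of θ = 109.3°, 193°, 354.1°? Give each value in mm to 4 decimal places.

segment 1 (0° to 91.1°, simple-harmonic, h = 6) is passed completely: s = 0.0000 + (6) = 6.0000
θ = 109.3° falls in segment 2 (91.1° to 160.7°, uniform, h = -6): β = 109.3 − 91.1 = 18.2°, B = 69.6°; Δs = -6·18.2/69.6 = -1.5690; s = 6.0000 − 1.5690 = 4.4310
segment 2 (91.1° to 160.7°, uniform, h = -6) is passed completely: s = 6.0000 + (-6) = 0.0000
θ = 193° falls in segment 3 (160.7° to 227.7°, uniform, h = 21): β = 193 − 160.7 = 32.3°, B = 67°; Δs = 21·32.3/67 = 10.1239; s = 0.0000 + 10.1239 = 10.1239
segment 3 (160.7° to 227.7°, uniform, h = 21) is passed completely: s = 0.0000 + (21) = 21.0000
segment 4 (227.7° to 264.6°, simple-harmonic, h = 8) is passed completely: s = 21.0000 + (8) = 29.0000
segment 5 (264.6° to 322.6°, dwell): s unchanged at 29.0000
θ = 354.1° falls in segment 6 (322.6° to 360°, cycloidal, h = -29): β = 354.1 − 322.6 = 31.5°, B = 37.4°; Δs = -29·(0.8422 − sin(2π·0.8422)/(2π)) = -28.2868; s = 29.0000 − 28.2868 = 0.7132

θ=109.3°: 4.4310
θ=193°: 10.1239
θ=354.1°: 0.7132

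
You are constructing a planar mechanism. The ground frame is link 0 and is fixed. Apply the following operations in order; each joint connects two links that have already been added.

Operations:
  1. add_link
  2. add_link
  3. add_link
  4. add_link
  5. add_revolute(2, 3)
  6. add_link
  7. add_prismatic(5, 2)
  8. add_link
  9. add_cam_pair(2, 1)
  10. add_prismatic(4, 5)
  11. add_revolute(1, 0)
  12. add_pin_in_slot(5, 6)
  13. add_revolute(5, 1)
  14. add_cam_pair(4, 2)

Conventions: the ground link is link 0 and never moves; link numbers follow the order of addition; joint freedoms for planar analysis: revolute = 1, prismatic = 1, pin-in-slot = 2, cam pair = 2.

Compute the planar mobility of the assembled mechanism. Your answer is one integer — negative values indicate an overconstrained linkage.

L=1 J1=0 J2=0
add link → L=2 J1=0 J2=0
add link → L=3 J1=0 J2=0
add link → L=4 J1=0 J2=0
add link → L=5 J1=0 J2=0
R@2,3 dof=1 J1 → L=5 J1=1 J2=0
add link → L=6 J1=1 J2=0
P@5,2 dof=1 J1 → L=6 J1=2 J2=0
add link → L=7 J1=2 J2=0
C@2,1 dof=2 J2 → L=7 J1=2 J2=1
P@4,5 dof=1 J1 → L=7 J1=3 J2=1
R@1,0 dof=1 J1 → L=7 J1=4 J2=1
PS@5,6 dof=2 J2 → L=7 J1=4 J2=2
R@5,1 dof=1 J1 → L=7 J1=5 J2=2
C@4,2 dof=2 J2 → L=7 J1=5 J2=3
M=3(L−1)−2J1−J2=3·6−2·5−3=5

M = 5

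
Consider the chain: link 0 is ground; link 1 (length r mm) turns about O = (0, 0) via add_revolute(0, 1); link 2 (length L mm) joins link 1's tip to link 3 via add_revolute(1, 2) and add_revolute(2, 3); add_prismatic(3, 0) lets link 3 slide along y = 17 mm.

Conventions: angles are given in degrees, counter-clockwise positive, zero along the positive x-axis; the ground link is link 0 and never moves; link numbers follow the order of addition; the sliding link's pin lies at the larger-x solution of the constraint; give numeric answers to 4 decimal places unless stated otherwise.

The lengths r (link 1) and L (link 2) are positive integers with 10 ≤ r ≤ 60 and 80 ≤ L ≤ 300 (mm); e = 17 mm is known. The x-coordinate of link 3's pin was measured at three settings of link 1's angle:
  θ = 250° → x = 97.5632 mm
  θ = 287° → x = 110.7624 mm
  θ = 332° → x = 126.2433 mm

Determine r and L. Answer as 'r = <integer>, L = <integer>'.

constraint per measurement: (x − r cos θ)² + (r sin θ − e)² = L²
subtracting the θ₁ and θ₂ equations cancels the r² and L² terms:
r = (x₁² − x₂²) / (2[(x₁cos θ₁ + e sin θ₁) − (x₂cos θ₂ + e sin θ₂)]) = 20.9999 → r = 21
L² = (x₁ − r cos θ₁)² + (r sin θ₁ − e)² = 12320.9989 → L = 111.0000 → L = 111
check at θ₃=332°: x = 126.2433 (printed 126.2433) ✓

r = 21, L = 111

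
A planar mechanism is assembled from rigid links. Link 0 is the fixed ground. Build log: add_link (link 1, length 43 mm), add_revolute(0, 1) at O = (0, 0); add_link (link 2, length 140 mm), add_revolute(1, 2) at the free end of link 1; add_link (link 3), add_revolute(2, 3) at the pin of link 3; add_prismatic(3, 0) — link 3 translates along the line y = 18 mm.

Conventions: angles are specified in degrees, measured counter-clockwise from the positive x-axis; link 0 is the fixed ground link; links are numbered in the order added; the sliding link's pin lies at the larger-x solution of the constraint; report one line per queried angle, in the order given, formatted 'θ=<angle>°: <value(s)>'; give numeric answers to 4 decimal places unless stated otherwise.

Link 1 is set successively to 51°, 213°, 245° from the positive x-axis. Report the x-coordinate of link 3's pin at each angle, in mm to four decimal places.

geometry: r = 43 mm, L = 140 mm, e = 18 mm
θ=51°: crank pin P = (r cos θ, r sin θ) = (27.060777, 33.417276)
θ=51°: h = r sin θ − e = 33.417276 − 18 = 15.417276
θ=51°: x = r cos θ + √(L² − h²) = 27.060777 + 139.148509 = 166.209286
θ=213°: crank pin P = (r cos θ, r sin θ) = (-36.062834, -23.419479)
θ=213°: h = r sin θ − e = -23.419479 − 18 = -41.419479
θ=213°: x = r cos θ + √(L² − h²) = -36.062834 + 133.732669 = 97.669835
θ=245°: crank pin P = (r cos θ, r sin θ) = (-18.172585, -38.971235)
θ=245°: h = r sin θ − e = -38.971235 − 18 = -56.971235
θ=245°: x = r cos θ + √(L² − h²) = -18.172585 + 127.883847 = 109.711262

θ=51°: 166.2093
θ=213°: 97.6698
θ=245°: 109.7113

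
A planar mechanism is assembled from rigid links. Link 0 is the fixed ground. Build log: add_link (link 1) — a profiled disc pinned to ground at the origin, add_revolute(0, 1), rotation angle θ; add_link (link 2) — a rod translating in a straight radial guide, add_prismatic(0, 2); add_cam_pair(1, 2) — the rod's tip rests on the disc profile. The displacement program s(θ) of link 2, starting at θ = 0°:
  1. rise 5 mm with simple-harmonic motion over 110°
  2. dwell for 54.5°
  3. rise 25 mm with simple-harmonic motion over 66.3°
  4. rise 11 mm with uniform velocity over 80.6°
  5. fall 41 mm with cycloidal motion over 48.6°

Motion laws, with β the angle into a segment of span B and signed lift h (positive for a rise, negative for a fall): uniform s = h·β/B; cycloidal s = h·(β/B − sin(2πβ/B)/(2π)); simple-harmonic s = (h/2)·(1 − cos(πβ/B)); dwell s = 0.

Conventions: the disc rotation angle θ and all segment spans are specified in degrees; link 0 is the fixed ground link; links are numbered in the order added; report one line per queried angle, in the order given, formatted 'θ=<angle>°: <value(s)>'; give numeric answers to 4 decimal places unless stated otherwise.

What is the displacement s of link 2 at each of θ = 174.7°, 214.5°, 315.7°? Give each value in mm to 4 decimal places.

seg 1 [0°–110°] simple-harmonic, h=5: full span → s += 5 → s = 5.0000
seg 2 [110°–164.5°] dwell: s stays 5.0000
seg 3 [164.5°–230.8°] simple-harmonic, h=25: θ=174.7° here. β=10.2, B=66.3. 25/2·(1 − cos(π·0.1538)) = 1.4318 → s = 6.4318
seg 3 [164.5°–230.8°] simple-harmonic, h=25: θ=214.5° here. β=50, B=66.3. 25/2·(1 − cos(π·0.7541)) = 21.4533 → s = 26.4533
seg 3 [164.5°–230.8°] simple-harmonic, h=25: full span → s += 25 → s = 30.0000
seg 4 [230.8°–311.4°] uniform, h=11: full span → s += 11 → s = 41.0000
seg 5 [311.4°–360°] cycloidal, h=-41: θ=315.7° here. β=4.3, B=48.6. -41·(0.0885 − sin(2π·0.0885)/(2π)) = -0.1840 → s = 40.8160

θ=174.7°: 6.4318
θ=214.5°: 26.4533
θ=315.7°: 40.8160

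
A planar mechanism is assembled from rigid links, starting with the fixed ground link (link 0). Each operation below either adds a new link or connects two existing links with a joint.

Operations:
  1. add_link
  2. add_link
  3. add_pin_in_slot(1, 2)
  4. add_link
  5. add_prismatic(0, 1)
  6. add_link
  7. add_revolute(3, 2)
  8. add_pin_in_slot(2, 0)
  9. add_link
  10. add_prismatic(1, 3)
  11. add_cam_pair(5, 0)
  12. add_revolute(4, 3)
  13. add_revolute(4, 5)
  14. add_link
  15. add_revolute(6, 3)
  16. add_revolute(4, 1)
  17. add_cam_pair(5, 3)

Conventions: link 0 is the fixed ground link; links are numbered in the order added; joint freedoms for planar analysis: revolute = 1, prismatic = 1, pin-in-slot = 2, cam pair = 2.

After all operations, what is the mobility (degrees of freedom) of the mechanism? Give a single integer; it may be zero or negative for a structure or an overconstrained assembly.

L=1 J1=0 J2=0
add link → L=2 J1=0 J2=0
add link → L=3 J1=0 J2=0
PS@1,2 dof=2 J2 → L=3 J1=0 J2=1
add link → L=4 J1=0 J2=1
P@0,1 dof=1 J1 → L=4 J1=1 J2=1
add link → L=5 J1=1 J2=1
R@3,2 dof=1 J1 → L=5 J1=2 J2=1
PS@2,0 dof=2 J2 → L=5 J1=2 J2=2
add link → L=6 J1=2 J2=2
P@1,3 dof=1 J1 → L=6 J1=3 J2=2
C@5,0 dof=2 J2 → L=6 J1=3 J2=3
R@4,3 dof=1 J1 → L=6 J1=4 J2=3
R@4,5 dof=1 J1 → L=6 J1=5 J2=3
add link → L=7 J1=5 J2=3
R@6,3 dof=1 J1 → L=7 J1=6 J2=3
R@4,1 dof=1 J1 → L=7 J1=7 J2=3
C@5,3 dof=2 J2 → L=7 J1=7 J2=4
M=3(L−1)−2J1−J2=3·6−2·7−4=0

M = 0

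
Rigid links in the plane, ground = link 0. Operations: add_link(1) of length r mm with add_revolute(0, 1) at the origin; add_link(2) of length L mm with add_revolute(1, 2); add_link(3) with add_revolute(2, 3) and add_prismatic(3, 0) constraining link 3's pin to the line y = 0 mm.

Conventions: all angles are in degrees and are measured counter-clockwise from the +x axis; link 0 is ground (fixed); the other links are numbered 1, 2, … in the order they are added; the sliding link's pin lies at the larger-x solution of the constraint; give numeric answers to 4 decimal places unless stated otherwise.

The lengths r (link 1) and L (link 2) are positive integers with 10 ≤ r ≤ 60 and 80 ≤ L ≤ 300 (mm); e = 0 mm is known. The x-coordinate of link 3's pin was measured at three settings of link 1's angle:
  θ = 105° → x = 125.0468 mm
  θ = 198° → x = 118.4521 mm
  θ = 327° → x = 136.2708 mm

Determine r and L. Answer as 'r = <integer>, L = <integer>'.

constraint per measurement: (x − r cos θ)² + (r sin θ − e)² = L²
subtracting the θ₁ and θ₂ equations cancels the r² and L² terms:
r = (x₁² − x₂²) / (2[(x₁cos θ₁ + e sin θ₁) − (x₂cos θ₂ + e sin θ₂)]) = 10.0000 → r = 10
L² = (x₁ − r cos θ₁)² + (r sin θ₁ − e)² = 16383.9921 → L = 128.0000 → L = 128
check at θ₃=327°: x = 136.2708 (printed 136.2708) ✓

r = 10, L = 128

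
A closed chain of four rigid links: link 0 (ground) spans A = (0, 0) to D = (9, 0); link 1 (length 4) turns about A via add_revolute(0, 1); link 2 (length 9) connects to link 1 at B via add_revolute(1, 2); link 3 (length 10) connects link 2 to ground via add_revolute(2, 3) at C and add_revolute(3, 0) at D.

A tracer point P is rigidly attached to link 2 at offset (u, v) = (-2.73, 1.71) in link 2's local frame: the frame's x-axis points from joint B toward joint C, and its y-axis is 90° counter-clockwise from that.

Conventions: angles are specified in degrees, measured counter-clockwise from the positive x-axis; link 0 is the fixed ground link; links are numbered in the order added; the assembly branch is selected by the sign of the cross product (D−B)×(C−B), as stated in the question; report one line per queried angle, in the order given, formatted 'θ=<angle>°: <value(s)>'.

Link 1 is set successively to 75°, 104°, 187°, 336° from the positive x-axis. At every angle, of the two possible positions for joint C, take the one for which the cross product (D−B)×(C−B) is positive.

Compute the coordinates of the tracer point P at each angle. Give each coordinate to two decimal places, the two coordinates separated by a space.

A=(0,0), D=(9.00,0)
θ=75°: B = A + 4.00·(cos75°, sin75°) = (1.0353, 3.8637)
θ=75°: |BD| = 8.8524
θ=75°: circle(B,9.00) ∩ circle(D,10.00): a=3.3530, h=8.3521
θ=75°:   candidates: C₊=(7.6974,9.9148) cross=73.936; C₋=(0.4068,-5.1143) cross=-73.936
θ=75°:   branch + wants cross > 0 → take C=(7.6974,9.9148) (cross=73.936)
θ=75°: ex = (C−B)/|BC| = (0.7402,0.6723); ey = (-0.6723,0.7402)
θ=75°: P = B + -2.73·ex + 1.71·ey = (-2.1353,3.2940)
θ=104°: B = A + 4.00·(cos104°, sin104°) = (-0.9677, 3.8812)
θ=104°: |BD| = 10.6967
θ=104°: circle(B,9.00) ∩ circle(D,10.00): a=4.4602, h=7.8171
θ=104°:   candidates: C₊=(6.0249,9.5472) cross=83.617; C₋=(0.3522,-5.0215) cross=-83.617
θ=104°:   branch + wants cross > 0 → take C=(6.0249,9.5472) (cross=83.617)
θ=104°: ex = (C−B)/|BC| = (0.7770,0.6296); ey = (-0.6296,0.7770)
θ=104°: P = B + -2.73·ex + 1.71·ey = (-4.1653,3.4911)
θ=187°: B = A + 4.00·(cos187°, sin187°) = (-3.9702, -0.4875)
θ=187°: |BD| = 12.9793
θ=187°: circle(B,9.00) ∩ circle(D,10.00): a=5.7577, h=6.9173
θ=187°:   candidates: C₊=(1.5237,6.6411) cross=89.781; C₋=(2.0433,-7.1836) cross=-89.781
θ=187°:   branch + wants cross > 0 → take C=(1.5237,6.6411) (cross=89.781)
θ=187°: ex = (C−B)/|BC| = (0.6104,0.7921); ey = (-0.7921,0.6104)
θ=187°: P = B + -2.73·ex + 1.71·ey = (-6.9911,-1.6060)
θ=336°: B = A + 4.00·(cos336°, sin336°) = (3.6542, -1.6269)
θ=336°: |BD| = 5.5879
θ=336°: circle(B,9.00) ∩ circle(D,10.00): a=1.0939, h=8.9333
θ=336°:   candidates: C₊=(2.0997,7.2378) cross=49.918; C₋=(7.3016,-9.8547) cross=-49.918
θ=336°:   branch + wants cross > 0 → take C=(2.0997,7.2378) (cross=49.918)
θ=336°: ex = (C−B)/|BC| = (-0.1727,0.9850); ey = (-0.9850,-0.1727)
θ=336°: P = B + -2.73·ex + 1.71·ey = (2.4414,-4.6113)

θ=75°: -2.14 3.29
θ=104°: -4.17 3.49
θ=187°: -6.99 -1.61
θ=336°: 2.44 -4.61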